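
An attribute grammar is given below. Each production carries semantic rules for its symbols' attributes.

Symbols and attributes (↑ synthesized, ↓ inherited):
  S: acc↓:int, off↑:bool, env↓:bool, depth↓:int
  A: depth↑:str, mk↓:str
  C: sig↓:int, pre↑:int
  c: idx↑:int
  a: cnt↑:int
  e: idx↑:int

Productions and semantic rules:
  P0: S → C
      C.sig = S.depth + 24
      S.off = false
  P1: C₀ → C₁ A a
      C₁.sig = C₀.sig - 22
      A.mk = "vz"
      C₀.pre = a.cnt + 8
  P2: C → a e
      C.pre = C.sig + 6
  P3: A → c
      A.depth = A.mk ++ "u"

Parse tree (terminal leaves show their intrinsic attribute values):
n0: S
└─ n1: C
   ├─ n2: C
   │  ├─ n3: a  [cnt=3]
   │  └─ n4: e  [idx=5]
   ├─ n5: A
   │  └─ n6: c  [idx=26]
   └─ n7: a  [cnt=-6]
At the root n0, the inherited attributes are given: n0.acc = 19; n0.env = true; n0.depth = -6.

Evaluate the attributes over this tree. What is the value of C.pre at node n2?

2

1. n0.acc = 19  [given at root]
2. n0.env = true  [given at root]
3. n0.depth = -6  [given at root]
4. n1.sig = 18  [S.depth + 24]
5. n2.sig = -4  [C₀.sig - 22]
6. n3.cnt = 3  [terminal]
7. n4.idx = 5  [terminal]
8. n2.pre = 2  [C.sig + 6]
9. n5.mk = "vz"  ["vz"]
10. n6.idx = 26  [terminal]
11. n5.depth = "vzu"  [A.mk ++ "u"]
12. n7.cnt = -6  [terminal]
13. n1.pre = 2  [a.cnt + 8]
14. n0.off = false  [false]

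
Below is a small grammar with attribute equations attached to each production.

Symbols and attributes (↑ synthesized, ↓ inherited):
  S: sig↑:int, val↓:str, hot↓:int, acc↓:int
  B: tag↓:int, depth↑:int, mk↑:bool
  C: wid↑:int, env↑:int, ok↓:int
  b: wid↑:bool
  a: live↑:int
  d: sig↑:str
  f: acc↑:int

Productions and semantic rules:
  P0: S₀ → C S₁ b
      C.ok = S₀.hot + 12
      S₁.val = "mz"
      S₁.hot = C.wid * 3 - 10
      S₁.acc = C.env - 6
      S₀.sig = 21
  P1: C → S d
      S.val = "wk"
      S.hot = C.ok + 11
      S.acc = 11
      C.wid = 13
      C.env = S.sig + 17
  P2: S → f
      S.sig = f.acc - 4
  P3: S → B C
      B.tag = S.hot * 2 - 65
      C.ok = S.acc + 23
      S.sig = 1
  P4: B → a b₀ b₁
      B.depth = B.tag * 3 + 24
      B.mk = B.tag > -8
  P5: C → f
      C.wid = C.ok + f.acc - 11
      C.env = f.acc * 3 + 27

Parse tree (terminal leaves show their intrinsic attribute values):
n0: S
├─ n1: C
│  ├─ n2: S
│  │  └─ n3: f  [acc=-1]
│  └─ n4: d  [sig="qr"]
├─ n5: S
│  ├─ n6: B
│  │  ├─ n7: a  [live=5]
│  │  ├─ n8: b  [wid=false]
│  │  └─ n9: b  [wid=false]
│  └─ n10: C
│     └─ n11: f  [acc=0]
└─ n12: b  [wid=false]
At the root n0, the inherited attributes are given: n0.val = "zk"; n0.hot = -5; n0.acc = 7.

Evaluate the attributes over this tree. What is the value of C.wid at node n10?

1. n0.val = "zk"  [given at root]
2. n0.hot = -5  [given at root]
3. n0.acc = 7  [given at root]
4. n1.ok = 7  [S₀.hot + 12]
5. n2.val = "wk"  ["wk"]
6. n2.hot = 18  [C.ok + 11]
7. n2.acc = 11  [11]
8. n3.acc = -1  [terminal]
9. n2.sig = -5  [f.acc - 4]
10. n4.sig = "qr"  [terminal]
11. n1.wid = 13  [13]
12. n1.env = 12  [S.sig + 17]
13. n5.val = "mz"  ["mz"]
14. n5.hot = 29  [C.wid * 3 - 10]
15. n5.acc = 6  [C.env - 6]
16. n6.tag = -7  [S.hot * 2 - 65]
17. n7.live = 5  [terminal]
18. n8.wid = false  [terminal]
19. n9.wid = false  [terminal]
20. n6.depth = 3  [B.tag * 3 + 24]
21. n6.mk = true  [B.tag > -8]
22. n10.ok = 29  [S.acc + 23]
23. n11.acc = 0  [terminal]
24. n10.wid = 18  [C.ok + f.acc - 11]
25. n10.env = 27  [f.acc * 3 + 27]
26. n5.sig = 1  [1]
27. n12.wid = false  [terminal]
28. n0.sig = 21  [21]

18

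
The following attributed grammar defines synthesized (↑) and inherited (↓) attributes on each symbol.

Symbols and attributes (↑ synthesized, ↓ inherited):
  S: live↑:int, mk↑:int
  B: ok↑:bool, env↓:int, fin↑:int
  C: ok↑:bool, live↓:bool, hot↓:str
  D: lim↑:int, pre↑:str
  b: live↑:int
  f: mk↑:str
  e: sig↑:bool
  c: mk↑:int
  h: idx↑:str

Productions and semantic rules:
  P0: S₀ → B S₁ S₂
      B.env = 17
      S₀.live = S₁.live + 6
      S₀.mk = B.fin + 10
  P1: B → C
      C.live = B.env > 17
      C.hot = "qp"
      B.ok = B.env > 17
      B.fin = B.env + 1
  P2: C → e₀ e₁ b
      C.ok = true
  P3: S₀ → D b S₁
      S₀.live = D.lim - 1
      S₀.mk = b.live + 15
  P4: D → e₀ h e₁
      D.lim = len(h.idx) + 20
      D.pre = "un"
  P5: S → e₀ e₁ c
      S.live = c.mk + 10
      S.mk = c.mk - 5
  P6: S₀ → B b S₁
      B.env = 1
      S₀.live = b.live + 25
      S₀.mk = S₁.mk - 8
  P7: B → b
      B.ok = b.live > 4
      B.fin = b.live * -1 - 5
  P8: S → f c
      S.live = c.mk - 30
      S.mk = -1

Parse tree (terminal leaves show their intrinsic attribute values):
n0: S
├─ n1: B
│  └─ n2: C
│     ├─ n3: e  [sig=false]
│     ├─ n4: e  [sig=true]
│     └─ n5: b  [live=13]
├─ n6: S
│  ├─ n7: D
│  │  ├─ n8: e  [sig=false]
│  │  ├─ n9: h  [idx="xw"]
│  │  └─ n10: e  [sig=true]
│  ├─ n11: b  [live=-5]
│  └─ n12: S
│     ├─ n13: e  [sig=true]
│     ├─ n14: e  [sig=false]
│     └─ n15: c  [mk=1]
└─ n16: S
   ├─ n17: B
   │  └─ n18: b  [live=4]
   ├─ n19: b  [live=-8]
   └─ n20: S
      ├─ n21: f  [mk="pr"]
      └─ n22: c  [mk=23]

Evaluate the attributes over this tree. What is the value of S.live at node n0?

1. n1.env = 17  [17]
2. n2.live = false  [B.env > 17]
3. n2.hot = "qp"  ["qp"]
4. n3.sig = false  [terminal]
5. n4.sig = true  [terminal]
6. n5.live = 13  [terminal]
7. n2.ok = true  [true]
8. n1.ok = false  [B.env > 17]
9. n1.fin = 18  [B.env + 1]
10. n8.sig = false  [terminal]
11. n9.idx = "xw"  [terminal]
12. n10.sig = true  [terminal]
13. n7.lim = 22  [len(h.idx) + 20]
14. n7.pre = "un"  ["un"]
15. n11.live = -5  [terminal]
16. n13.sig = true  [terminal]
17. n14.sig = false  [terminal]
18. n15.mk = 1  [terminal]
19. n12.live = 11  [c.mk + 10]
20. n12.mk = -4  [c.mk - 5]
21. n6.live = 21  [D.lim - 1]
22. n6.mk = 10  [b.live + 15]
23. n17.env = 1  [1]
24. n18.live = 4  [terminal]
25. n17.ok = false  [b.live > 4]
26. n17.fin = -9  [b.live * -1 - 5]
27. n19.live = -8  [terminal]
28. n21.mk = "pr"  [terminal]
29. n22.mk = 23  [terminal]
30. n20.live = -7  [c.mk - 30]
31. n20.mk = -1  [-1]
32. n16.live = 17  [b.live + 25]
33. n16.mk = -9  [S₁.mk - 8]
34. n0.live = 27  [S₁.live + 6]
35. n0.mk = 28  [B.fin + 10]

27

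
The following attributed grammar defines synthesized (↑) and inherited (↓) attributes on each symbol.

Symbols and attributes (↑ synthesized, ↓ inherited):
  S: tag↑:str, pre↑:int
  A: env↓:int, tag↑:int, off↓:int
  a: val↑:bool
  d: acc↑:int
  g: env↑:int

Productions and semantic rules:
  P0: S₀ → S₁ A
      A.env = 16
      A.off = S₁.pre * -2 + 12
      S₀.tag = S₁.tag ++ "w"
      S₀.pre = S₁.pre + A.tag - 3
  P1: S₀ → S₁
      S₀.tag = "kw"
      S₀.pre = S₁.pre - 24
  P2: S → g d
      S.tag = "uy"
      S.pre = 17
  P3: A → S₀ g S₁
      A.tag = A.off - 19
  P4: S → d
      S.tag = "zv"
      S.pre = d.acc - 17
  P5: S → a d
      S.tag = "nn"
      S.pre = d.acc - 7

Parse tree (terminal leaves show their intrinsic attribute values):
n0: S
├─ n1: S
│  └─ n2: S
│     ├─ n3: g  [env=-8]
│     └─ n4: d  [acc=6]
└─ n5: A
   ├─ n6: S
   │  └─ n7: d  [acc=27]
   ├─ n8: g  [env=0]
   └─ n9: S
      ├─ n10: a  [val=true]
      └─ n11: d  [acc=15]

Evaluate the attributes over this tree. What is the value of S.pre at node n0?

-3

1. n3.env = -8  [terminal]
2. n4.acc = 6  [terminal]
3. n2.tag = "uy"  ["uy"]
4. n2.pre = 17  [17]
5. n1.tag = "kw"  ["kw"]
6. n1.pre = -7  [S₁.pre - 24]
7. n5.env = 16  [16]
8. n5.off = 26  [S₁.pre * -2 + 12]
9. n7.acc = 27  [terminal]
10. n6.tag = "zv"  ["zv"]
11. n6.pre = 10  [d.acc - 17]
12. n8.env = 0  [terminal]
13. n10.val = true  [terminal]
14. n11.acc = 15  [terminal]
15. n9.tag = "nn"  ["nn"]
16. n9.pre = 8  [d.acc - 7]
17. n5.tag = 7  [A.off - 19]
18. n0.tag = "kww"  [S₁.tag ++ "w"]
19. n0.pre = -3  [S₁.pre + A.tag - 3]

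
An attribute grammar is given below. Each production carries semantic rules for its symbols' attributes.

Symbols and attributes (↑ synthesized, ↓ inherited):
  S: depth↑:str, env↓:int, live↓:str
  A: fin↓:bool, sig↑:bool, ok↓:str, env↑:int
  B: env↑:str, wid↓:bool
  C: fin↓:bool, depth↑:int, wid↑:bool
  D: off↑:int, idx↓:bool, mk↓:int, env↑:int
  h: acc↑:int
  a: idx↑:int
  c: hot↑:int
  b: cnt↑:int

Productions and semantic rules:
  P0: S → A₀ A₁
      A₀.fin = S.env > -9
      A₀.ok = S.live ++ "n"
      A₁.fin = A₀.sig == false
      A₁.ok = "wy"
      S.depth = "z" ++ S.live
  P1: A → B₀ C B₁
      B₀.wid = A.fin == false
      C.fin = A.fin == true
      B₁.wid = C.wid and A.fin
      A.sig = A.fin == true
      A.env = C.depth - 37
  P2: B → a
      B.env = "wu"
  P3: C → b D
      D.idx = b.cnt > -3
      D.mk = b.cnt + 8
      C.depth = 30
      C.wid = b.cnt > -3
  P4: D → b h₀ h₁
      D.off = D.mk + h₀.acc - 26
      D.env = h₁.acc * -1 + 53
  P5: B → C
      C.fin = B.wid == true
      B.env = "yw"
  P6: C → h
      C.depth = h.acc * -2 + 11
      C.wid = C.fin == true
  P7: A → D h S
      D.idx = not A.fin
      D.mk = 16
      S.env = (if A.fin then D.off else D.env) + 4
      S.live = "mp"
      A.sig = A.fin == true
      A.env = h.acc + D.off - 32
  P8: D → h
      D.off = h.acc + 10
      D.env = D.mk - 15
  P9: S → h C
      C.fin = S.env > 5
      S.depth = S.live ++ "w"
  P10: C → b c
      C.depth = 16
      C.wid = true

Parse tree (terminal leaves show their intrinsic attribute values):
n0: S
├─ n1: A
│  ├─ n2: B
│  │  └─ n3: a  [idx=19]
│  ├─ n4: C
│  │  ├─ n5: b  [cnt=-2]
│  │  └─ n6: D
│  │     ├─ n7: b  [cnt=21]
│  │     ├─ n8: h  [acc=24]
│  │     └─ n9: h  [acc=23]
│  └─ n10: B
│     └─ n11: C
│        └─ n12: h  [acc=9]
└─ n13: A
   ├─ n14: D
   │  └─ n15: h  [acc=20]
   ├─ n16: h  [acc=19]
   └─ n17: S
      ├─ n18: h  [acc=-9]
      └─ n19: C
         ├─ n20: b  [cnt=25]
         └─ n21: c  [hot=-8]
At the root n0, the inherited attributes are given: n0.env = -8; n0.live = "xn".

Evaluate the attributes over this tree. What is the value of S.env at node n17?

1. n0.env = -8  [given at root]
2. n0.live = "xn"  [given at root]
3. n1.fin = true  [S.env > -9]
4. n1.ok = "xnn"  [S.live ++ "n"]
5. n2.wid = false  [A.fin == false]
6. n3.idx = 19  [terminal]
7. n2.env = "wu"  ["wu"]
8. n4.fin = true  [A.fin == true]
9. n5.cnt = -2  [terminal]
10. n6.idx = true  [b.cnt > -3]
11. n6.mk = 6  [b.cnt + 8]
12. n7.cnt = 21  [terminal]
13. n8.acc = 24  [terminal]
14. n9.acc = 23  [terminal]
15. n6.off = 4  [D.mk + h₀.acc - 26]
16. n6.env = 30  [h₁.acc * -1 + 53]
17. n4.depth = 30  [30]
18. n4.wid = true  [b.cnt > -3]
19. n10.wid = true  [C.wid and A.fin]
20. n11.fin = true  [B.wid == true]
21. n12.acc = 9  [terminal]
22. n11.depth = -7  [h.acc * -2 + 11]
23. n11.wid = true  [C.fin == true]
24. n10.env = "yw"  ["yw"]
25. n1.sig = true  [A.fin == true]
26. n1.env = -7  [C.depth - 37]
27. n13.fin = false  [A₀.sig == false]
28. n13.ok = "wy"  ["wy"]
29. n14.idx = true  [not A.fin]
30. n14.mk = 16  [16]
31. n15.acc = 20  [terminal]
32. n14.off = 30  [h.acc + 10]
33. n14.env = 1  [D.mk - 15]
34. n16.acc = 19  [terminal]
35. n17.env = 5  [(if A.fin then D.off else D.env) + 4]
36. n17.live = "mp"  ["mp"]
37. n18.acc = -9  [terminal]
38. n19.fin = false  [S.env > 5]
39. n20.cnt = 25  [terminal]
40. n21.hot = -8  [terminal]
41. n19.depth = 16  [16]
42. n19.wid = true  [true]
43. n17.depth = "mpw"  [S.live ++ "w"]
44. n13.sig = false  [A.fin == true]
45. n13.env = 17  [h.acc + D.off - 32]
46. n0.depth = "zxn"  ["z" ++ S.live]

5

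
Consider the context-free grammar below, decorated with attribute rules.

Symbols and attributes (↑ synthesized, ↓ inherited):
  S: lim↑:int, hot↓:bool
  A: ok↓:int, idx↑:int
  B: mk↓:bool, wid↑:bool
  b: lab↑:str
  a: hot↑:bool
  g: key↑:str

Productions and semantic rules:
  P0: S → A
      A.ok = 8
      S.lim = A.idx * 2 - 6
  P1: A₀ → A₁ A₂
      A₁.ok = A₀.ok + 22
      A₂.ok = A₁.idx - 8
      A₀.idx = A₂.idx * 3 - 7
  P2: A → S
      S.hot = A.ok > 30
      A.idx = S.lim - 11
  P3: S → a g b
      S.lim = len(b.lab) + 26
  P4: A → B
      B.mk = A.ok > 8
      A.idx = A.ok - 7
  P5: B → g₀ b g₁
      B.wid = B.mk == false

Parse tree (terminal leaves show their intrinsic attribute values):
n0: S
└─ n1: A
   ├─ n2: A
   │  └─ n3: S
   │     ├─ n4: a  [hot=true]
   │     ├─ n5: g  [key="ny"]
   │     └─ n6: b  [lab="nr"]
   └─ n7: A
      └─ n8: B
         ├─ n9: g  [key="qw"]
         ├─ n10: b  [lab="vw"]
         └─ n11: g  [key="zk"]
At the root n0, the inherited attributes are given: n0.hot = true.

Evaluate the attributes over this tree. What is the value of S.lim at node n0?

-8

1. n0.hot = true  [given at root]
2. n1.ok = 8  [8]
3. n2.ok = 30  [A₀.ok + 22]
4. n3.hot = false  [A.ok > 30]
5. n4.hot = true  [terminal]
6. n5.key = "ny"  [terminal]
7. n6.lab = "nr"  [terminal]
8. n3.lim = 28  [len(b.lab) + 26]
9. n2.idx = 17  [S.lim - 11]
10. n7.ok = 9  [A₁.idx - 8]
11. n8.mk = true  [A.ok > 8]
12. n9.key = "qw"  [terminal]
13. n10.lab = "vw"  [terminal]
14. n11.key = "zk"  [terminal]
15. n8.wid = false  [B.mk == false]
16. n7.idx = 2  [A.ok - 7]
17. n1.idx = -1  [A₂.idx * 3 - 7]
18. n0.lim = -8  [A.idx * 2 - 6]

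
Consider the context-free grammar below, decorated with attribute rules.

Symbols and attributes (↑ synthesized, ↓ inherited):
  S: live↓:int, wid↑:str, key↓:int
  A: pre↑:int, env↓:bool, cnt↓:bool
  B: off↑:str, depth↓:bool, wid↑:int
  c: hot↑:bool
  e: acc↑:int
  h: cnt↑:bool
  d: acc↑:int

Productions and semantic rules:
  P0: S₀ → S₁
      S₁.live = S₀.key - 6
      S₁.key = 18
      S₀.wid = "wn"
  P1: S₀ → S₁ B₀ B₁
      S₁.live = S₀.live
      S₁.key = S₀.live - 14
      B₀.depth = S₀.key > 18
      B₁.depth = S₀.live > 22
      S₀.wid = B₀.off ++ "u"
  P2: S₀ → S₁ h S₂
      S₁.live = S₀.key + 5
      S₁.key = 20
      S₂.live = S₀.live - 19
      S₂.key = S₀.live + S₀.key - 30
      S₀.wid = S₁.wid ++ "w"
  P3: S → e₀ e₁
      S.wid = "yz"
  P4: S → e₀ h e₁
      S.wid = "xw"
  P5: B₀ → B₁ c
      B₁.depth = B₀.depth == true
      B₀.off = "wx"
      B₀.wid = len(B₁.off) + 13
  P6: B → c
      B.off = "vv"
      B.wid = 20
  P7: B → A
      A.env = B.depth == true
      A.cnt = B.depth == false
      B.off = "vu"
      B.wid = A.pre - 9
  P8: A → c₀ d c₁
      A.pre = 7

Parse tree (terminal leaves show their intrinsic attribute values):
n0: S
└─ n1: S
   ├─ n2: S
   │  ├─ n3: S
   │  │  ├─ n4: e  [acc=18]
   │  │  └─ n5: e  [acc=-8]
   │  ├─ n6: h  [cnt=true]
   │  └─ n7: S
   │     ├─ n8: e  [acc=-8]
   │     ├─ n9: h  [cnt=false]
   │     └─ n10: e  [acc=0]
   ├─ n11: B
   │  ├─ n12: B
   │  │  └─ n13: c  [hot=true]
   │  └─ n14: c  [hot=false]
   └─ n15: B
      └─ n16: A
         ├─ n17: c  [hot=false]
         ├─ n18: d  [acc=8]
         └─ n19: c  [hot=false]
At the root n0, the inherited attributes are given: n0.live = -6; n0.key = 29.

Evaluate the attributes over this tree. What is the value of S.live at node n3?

1. n0.live = -6  [given at root]
2. n0.key = 29  [given at root]
3. n1.live = 23  [S₀.key - 6]
4. n1.key = 18  [18]
5. n2.live = 23  [S₀.live]
6. n2.key = 9  [S₀.live - 14]
7. n3.live = 14  [S₀.key + 5]
8. n3.key = 20  [20]
9. n4.acc = 18  [terminal]
10. n5.acc = -8  [terminal]
11. n3.wid = "yz"  ["yz"]
12. n6.cnt = true  [terminal]
13. n7.live = 4  [S₀.live - 19]
14. n7.key = 2  [S₀.live + S₀.key - 30]
15. n8.acc = -8  [terminal]
16. n9.cnt = false  [terminal]
17. n10.acc = 0  [terminal]
18. n7.wid = "xw"  ["xw"]
19. n2.wid = "yzw"  [S₁.wid ++ "w"]
20. n11.depth = false  [S₀.key > 18]
21. n12.depth = false  [B₀.depth == true]
22. n13.hot = true  [terminal]
23. n12.off = "vv"  ["vv"]
24. n12.wid = 20  [20]
25. n14.hot = false  [terminal]
26. n11.off = "wx"  ["wx"]
27. n11.wid = 15  [len(B₁.off) + 13]
28. n15.depth = true  [S₀.live > 22]
29. n16.env = true  [B.depth == true]
30. n16.cnt = false  [B.depth == false]
31. n17.hot = false  [terminal]
32. n18.acc = 8  [terminal]
33. n19.hot = false  [terminal]
34. n16.pre = 7  [7]
35. n15.off = "vu"  ["vu"]
36. n15.wid = -2  [A.pre - 9]
37. n1.wid = "wxu"  [B₀.off ++ "u"]
38. n0.wid = "wn"  ["wn"]

14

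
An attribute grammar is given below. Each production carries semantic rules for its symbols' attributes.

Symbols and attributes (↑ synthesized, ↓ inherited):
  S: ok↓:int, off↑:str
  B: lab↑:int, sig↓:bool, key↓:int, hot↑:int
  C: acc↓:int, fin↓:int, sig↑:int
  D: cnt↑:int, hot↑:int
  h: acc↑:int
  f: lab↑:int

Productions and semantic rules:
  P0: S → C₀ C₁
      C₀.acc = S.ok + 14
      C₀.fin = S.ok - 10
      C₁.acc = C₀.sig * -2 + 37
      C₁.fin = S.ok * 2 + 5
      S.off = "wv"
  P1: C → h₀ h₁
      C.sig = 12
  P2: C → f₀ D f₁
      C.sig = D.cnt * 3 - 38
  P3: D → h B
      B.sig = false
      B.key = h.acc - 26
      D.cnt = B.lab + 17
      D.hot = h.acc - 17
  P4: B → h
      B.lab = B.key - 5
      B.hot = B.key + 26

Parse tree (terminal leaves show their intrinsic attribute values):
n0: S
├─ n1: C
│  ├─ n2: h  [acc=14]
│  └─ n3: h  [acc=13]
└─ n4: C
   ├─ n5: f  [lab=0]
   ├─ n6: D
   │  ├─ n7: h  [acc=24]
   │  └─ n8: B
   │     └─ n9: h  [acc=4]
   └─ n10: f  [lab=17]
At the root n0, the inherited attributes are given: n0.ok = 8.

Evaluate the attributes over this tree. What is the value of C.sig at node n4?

-8

1. n0.ok = 8  [given at root]
2. n1.acc = 22  [S.ok + 14]
3. n1.fin = -2  [S.ok - 10]
4. n2.acc = 14  [terminal]
5. n3.acc = 13  [terminal]
6. n1.sig = 12  [12]
7. n4.acc = 13  [C₀.sig * -2 + 37]
8. n4.fin = 21  [S.ok * 2 + 5]
9. n5.lab = 0  [terminal]
10. n7.acc = 24  [terminal]
11. n8.sig = false  [false]
12. n8.key = -2  [h.acc - 26]
13. n9.acc = 4  [terminal]
14. n8.lab = -7  [B.key - 5]
15. n8.hot = 24  [B.key + 26]
16. n6.cnt = 10  [B.lab + 17]
17. n6.hot = 7  [h.acc - 17]
18. n10.lab = 17  [terminal]
19. n4.sig = -8  [D.cnt * 3 - 38]
20. n0.off = "wv"  ["wv"]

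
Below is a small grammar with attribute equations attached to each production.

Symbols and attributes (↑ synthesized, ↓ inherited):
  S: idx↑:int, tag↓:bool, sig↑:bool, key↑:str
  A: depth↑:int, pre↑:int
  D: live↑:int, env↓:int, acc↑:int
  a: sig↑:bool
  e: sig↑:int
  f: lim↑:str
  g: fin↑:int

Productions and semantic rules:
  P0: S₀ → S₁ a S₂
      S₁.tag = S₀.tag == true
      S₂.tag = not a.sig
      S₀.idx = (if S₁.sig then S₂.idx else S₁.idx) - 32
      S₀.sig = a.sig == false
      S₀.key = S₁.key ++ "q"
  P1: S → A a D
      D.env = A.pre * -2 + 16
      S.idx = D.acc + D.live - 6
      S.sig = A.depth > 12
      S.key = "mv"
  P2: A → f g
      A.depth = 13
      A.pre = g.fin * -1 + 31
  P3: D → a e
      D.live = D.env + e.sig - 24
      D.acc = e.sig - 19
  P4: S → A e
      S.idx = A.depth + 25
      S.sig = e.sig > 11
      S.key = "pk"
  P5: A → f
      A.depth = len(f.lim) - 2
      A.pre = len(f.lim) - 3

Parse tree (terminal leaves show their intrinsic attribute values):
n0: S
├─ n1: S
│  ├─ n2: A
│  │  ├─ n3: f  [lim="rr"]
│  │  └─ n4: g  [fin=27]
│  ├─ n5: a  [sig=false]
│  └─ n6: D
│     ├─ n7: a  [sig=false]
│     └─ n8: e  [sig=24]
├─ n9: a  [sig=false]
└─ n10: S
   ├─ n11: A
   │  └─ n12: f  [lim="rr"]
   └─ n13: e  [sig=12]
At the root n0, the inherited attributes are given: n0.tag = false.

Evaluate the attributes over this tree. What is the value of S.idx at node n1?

1. n0.tag = false  [given at root]
2. n1.tag = false  [S₀.tag == true]
3. n3.lim = "rr"  [terminal]
4. n4.fin = 27  [terminal]
5. n2.depth = 13  [13]
6. n2.pre = 4  [g.fin * -1 + 31]
7. n5.sig = false  [terminal]
8. n6.env = 8  [A.pre * -2 + 16]
9. n7.sig = false  [terminal]
10. n8.sig = 24  [terminal]
11. n6.live = 8  [D.env + e.sig - 24]
12. n6.acc = 5  [e.sig - 19]
13. n1.idx = 7  [D.acc + D.live - 6]
14. n1.sig = true  [A.depth > 12]
15. n1.key = "mv"  ["mv"]
16. n9.sig = false  [terminal]
17. n10.tag = true  [not a.sig]
18. n12.lim = "rr"  [terminal]
19. n11.depth = 0  [len(f.lim) - 2]
20. n11.pre = -1  [len(f.lim) - 3]
21. n13.sig = 12  [terminal]
22. n10.idx = 25  [A.depth + 25]
23. n10.sig = true  [e.sig > 11]
24. n10.key = "pk"  ["pk"]
25. n0.idx = -7  [(if S₁.sig then S₂.idx else S₁.idx) - 32]
26. n0.sig = true  [a.sig == false]
27. n0.key = "mvq"  [S₁.key ++ "q"]

7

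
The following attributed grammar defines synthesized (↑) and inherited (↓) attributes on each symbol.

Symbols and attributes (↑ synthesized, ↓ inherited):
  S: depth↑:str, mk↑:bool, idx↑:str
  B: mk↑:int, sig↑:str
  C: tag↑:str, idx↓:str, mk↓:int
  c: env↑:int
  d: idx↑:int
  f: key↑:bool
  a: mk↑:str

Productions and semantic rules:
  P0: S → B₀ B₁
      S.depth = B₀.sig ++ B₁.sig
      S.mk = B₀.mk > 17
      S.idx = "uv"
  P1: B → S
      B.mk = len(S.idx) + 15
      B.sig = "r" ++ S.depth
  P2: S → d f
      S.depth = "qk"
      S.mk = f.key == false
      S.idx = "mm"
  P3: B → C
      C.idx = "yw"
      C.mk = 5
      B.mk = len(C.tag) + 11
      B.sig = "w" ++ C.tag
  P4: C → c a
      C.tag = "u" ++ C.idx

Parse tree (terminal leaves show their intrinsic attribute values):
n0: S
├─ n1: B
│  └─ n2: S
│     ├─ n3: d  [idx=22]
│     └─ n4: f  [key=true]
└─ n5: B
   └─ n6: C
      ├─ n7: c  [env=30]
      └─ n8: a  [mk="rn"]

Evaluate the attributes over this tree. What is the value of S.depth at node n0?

"rqkwuyw"

1. n3.idx = 22  [terminal]
2. n4.key = true  [terminal]
3. n2.depth = "qk"  ["qk"]
4. n2.mk = false  [f.key == false]
5. n2.idx = "mm"  ["mm"]
6. n1.mk = 17  [len(S.idx) + 15]
7. n1.sig = "rqk"  ["r" ++ S.depth]
8. n6.idx = "yw"  ["yw"]
9. n6.mk = 5  [5]
10. n7.env = 30  [terminal]
11. n8.mk = "rn"  [terminal]
12. n6.tag = "uyw"  ["u" ++ C.idx]
13. n5.mk = 14  [len(C.tag) + 11]
14. n5.sig = "wuyw"  ["w" ++ C.tag]
15. n0.depth = "rqkwuyw"  [B₀.sig ++ B₁.sig]
16. n0.mk = false  [B₀.mk > 17]
17. n0.idx = "uv"  ["uv"]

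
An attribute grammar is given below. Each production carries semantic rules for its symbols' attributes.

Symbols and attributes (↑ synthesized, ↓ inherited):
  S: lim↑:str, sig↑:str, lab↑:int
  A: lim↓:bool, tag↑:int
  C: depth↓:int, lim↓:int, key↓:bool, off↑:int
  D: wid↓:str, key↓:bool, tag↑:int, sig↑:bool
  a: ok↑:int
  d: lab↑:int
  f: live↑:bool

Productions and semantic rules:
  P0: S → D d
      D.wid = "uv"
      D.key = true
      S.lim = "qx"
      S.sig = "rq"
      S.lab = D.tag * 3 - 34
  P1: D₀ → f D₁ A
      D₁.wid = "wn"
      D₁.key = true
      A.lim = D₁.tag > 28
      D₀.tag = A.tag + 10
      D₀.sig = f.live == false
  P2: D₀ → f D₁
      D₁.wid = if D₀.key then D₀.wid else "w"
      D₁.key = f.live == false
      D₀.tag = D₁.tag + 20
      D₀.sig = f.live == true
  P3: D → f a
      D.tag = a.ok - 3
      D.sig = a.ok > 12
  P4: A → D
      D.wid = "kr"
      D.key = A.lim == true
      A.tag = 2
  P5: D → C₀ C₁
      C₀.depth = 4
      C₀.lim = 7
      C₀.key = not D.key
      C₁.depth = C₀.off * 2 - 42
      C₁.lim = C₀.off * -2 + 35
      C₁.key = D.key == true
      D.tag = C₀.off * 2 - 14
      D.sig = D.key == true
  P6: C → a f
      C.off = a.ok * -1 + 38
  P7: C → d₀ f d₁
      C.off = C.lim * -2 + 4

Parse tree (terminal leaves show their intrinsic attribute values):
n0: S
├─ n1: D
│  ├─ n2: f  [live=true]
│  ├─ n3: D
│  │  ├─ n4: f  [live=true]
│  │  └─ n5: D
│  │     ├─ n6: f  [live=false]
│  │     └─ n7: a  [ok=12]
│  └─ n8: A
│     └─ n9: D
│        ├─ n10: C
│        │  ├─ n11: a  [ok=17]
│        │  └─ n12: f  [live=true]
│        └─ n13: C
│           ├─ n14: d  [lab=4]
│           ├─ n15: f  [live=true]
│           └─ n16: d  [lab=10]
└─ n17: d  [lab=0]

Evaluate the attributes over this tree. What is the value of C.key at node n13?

1. n1.wid = "uv"  ["uv"]
2. n1.key = true  [true]
3. n2.live = true  [terminal]
4. n3.wid = "wn"  ["wn"]
5. n3.key = true  [true]
6. n4.live = true  [terminal]
7. n5.wid = "wn"  [if D₀.key then D₀.wid else "w"]
8. n5.key = false  [f.live == false]
9. n6.live = false  [terminal]
10. n7.ok = 12  [terminal]
11. n5.tag = 9  [a.ok - 3]
12. n5.sig = false  [a.ok > 12]
13. n3.tag = 29  [D₁.tag + 20]
14. n3.sig = true  [f.live == true]
15. n8.lim = true  [D₁.tag > 28]
16. n9.wid = "kr"  ["kr"]
17. n9.key = true  [A.lim == true]
18. n10.depth = 4  [4]
19. n10.lim = 7  [7]
20. n10.key = false  [not D.key]
21. n11.ok = 17  [terminal]
22. n12.live = true  [terminal]
23. n10.off = 21  [a.ok * -1 + 38]
24. n13.depth = 0  [C₀.off * 2 - 42]
25. n13.lim = -7  [C₀.off * -2 + 35]
26. n13.key = true  [D.key == true]
27. n14.lab = 4  [terminal]
28. n15.live = true  [terminal]
29. n16.lab = 10  [terminal]
30. n13.off = 18  [C.lim * -2 + 4]
31. n9.tag = 28  [C₀.off * 2 - 14]
32. n9.sig = true  [D.key == true]
33. n8.tag = 2  [2]
34. n1.tag = 12  [A.tag + 10]
35. n1.sig = false  [f.live == false]
36. n17.lab = 0  [terminal]
37. n0.lim = "qx"  ["qx"]
38. n0.sig = "rq"  ["rq"]
39. n0.lab = 2  [D.tag * 3 - 34]

true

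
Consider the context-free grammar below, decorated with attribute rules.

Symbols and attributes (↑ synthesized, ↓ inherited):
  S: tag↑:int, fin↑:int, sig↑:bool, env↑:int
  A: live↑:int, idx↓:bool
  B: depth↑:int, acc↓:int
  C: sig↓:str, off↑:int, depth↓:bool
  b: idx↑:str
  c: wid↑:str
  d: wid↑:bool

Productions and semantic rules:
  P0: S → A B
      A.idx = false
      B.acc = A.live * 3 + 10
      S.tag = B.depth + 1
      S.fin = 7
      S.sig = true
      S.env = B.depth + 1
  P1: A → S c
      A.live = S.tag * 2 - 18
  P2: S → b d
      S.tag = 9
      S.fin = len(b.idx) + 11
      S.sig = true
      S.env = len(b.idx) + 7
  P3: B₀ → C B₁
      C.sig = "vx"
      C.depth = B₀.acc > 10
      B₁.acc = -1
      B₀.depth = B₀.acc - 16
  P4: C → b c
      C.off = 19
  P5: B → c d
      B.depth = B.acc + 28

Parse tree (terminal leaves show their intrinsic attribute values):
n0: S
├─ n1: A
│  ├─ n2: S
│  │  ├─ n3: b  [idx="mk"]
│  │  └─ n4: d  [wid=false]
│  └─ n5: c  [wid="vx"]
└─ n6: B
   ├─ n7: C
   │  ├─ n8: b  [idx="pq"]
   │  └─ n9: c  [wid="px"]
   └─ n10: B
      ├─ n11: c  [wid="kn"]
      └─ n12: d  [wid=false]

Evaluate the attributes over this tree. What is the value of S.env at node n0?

1. n1.idx = false  [false]
2. n3.idx = "mk"  [terminal]
3. n4.wid = false  [terminal]
4. n2.tag = 9  [9]
5. n2.fin = 13  [len(b.idx) + 11]
6. n2.sig = true  [true]
7. n2.env = 9  [len(b.idx) + 7]
8. n5.wid = "vx"  [terminal]
9. n1.live = 0  [S.tag * 2 - 18]
10. n6.acc = 10  [A.live * 3 + 10]
11. n7.sig = "vx"  ["vx"]
12. n7.depth = false  [B₀.acc > 10]
13. n8.idx = "pq"  [terminal]
14. n9.wid = "px"  [terminal]
15. n7.off = 19  [19]
16. n10.acc = -1  [-1]
17. n11.wid = "kn"  [terminal]
18. n12.wid = false  [terminal]
19. n10.depth = 27  [B.acc + 28]
20. n6.depth = -6  [B₀.acc - 16]
21. n0.tag = -5  [B.depth + 1]
22. n0.fin = 7  [7]
23. n0.sig = true  [true]
24. n0.env = -5  [B.depth + 1]

-5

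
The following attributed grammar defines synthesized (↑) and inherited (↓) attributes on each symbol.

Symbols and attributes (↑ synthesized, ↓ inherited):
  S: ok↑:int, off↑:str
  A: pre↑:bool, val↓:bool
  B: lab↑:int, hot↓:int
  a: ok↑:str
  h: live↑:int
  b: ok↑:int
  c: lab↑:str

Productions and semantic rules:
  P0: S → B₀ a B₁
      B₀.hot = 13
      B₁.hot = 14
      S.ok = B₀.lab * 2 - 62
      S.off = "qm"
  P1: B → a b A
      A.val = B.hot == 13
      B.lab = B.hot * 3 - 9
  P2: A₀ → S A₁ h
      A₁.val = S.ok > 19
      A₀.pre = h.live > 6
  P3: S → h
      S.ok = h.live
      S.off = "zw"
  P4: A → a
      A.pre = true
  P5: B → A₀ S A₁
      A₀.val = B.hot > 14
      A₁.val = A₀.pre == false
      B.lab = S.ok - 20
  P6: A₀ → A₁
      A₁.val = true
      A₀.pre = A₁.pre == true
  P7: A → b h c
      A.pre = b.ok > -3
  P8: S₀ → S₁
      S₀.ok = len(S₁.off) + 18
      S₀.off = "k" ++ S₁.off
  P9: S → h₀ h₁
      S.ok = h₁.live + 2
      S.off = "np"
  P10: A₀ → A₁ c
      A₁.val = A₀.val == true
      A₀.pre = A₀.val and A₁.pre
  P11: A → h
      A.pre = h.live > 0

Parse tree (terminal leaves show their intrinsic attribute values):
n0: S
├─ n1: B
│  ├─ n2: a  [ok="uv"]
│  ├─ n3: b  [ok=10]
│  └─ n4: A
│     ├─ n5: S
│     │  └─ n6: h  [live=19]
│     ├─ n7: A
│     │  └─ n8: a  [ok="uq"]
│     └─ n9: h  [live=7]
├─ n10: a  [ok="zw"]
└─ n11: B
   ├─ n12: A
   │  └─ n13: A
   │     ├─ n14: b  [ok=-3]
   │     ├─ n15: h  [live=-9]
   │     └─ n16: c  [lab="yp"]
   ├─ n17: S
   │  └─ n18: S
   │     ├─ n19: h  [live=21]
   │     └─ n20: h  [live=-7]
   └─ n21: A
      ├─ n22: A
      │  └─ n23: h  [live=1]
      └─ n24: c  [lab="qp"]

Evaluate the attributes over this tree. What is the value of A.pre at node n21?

1. n1.hot = 13  [13]
2. n2.ok = "uv"  [terminal]
3. n3.ok = 10  [terminal]
4. n4.val = true  [B.hot == 13]
5. n6.live = 19  [terminal]
6. n5.ok = 19  [h.live]
7. n5.off = "zw"  ["zw"]
8. n7.val = false  [S.ok > 19]
9. n8.ok = "uq"  [terminal]
10. n7.pre = true  [true]
11. n9.live = 7  [terminal]
12. n4.pre = true  [h.live > 6]
13. n1.lab = 30  [B.hot * 3 - 9]
14. n10.ok = "zw"  [terminal]
15. n11.hot = 14  [14]
16. n12.val = false  [B.hot > 14]
17. n13.val = true  [true]
18. n14.ok = -3  [terminal]
19. n15.live = -9  [terminal]
20. n16.lab = "yp"  [terminal]
21. n13.pre = false  [b.ok > -3]
22. n12.pre = false  [A₁.pre == true]
23. n19.live = 21  [terminal]
24. n20.live = -7  [terminal]
25. n18.ok = -5  [h₁.live + 2]
26. n18.off = "np"  ["np"]
27. n17.ok = 20  [len(S₁.off) + 18]
28. n17.off = "knp"  ["k" ++ S₁.off]
29. n21.val = true  [A₀.pre == false]
30. n22.val = true  [A₀.val == true]
31. n23.live = 1  [terminal]
32. n22.pre = true  [h.live > 0]
33. n24.lab = "qp"  [terminal]
34. n21.pre = true  [A₀.val and A₁.pre]
35. n11.lab = 0  [S.ok - 20]
36. n0.ok = -2  [B₀.lab * 2 - 62]
37. n0.off = "qm"  ["qm"]

true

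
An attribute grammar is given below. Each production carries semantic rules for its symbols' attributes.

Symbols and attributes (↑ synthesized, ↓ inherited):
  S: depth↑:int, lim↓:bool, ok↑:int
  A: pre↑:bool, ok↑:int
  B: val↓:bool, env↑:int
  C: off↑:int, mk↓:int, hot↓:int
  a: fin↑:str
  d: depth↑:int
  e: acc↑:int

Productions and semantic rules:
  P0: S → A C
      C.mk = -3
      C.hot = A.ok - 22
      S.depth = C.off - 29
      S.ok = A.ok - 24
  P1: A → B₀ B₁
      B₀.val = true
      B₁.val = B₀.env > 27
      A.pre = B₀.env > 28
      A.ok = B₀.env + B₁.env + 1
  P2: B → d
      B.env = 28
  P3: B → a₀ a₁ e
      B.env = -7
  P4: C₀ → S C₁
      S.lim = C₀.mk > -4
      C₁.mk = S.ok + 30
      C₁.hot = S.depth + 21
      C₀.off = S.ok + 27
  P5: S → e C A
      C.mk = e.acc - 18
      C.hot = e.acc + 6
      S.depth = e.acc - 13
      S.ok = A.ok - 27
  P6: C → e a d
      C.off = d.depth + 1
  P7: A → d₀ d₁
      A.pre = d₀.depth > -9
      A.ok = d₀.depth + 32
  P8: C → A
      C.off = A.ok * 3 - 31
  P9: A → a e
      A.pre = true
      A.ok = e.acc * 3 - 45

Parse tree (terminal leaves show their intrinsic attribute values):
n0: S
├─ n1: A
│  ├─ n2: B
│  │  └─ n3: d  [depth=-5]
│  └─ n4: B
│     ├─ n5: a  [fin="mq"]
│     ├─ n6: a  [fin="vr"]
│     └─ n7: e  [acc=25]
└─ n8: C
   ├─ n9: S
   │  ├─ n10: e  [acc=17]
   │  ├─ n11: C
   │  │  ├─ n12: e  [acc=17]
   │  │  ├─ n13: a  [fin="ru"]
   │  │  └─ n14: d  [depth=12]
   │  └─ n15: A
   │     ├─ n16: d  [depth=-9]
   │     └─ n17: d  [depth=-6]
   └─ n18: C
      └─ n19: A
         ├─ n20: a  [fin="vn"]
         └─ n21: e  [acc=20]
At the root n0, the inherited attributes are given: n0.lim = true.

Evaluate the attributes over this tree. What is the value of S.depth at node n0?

-6

1. n0.lim = true  [given at root]
2. n2.val = true  [true]
3. n3.depth = -5  [terminal]
4. n2.env = 28  [28]
5. n4.val = true  [B₀.env > 27]
6. n5.fin = "mq"  [terminal]
7. n6.fin = "vr"  [terminal]
8. n7.acc = 25  [terminal]
9. n4.env = -7  [-7]
10. n1.pre = false  [B₀.env > 28]
11. n1.ok = 22  [B₀.env + B₁.env + 1]
12. n8.mk = -3  [-3]
13. n8.hot = 0  [A.ok - 22]
14. n9.lim = true  [C₀.mk > -4]
15. n10.acc = 17  [terminal]
16. n11.mk = -1  [e.acc - 18]
17. n11.hot = 23  [e.acc + 6]
18. n12.acc = 17  [terminal]
19. n13.fin = "ru"  [terminal]
20. n14.depth = 12  [terminal]
21. n11.off = 13  [d.depth + 1]
22. n16.depth = -9  [terminal]
23. n17.depth = -6  [terminal]
24. n15.pre = false  [d₀.depth > -9]
25. n15.ok = 23  [d₀.depth + 32]
26. n9.depth = 4  [e.acc - 13]
27. n9.ok = -4  [A.ok - 27]
28. n18.mk = 26  [S.ok + 30]
29. n18.hot = 25  [S.depth + 21]
30. n20.fin = "vn"  [terminal]
31. n21.acc = 20  [terminal]
32. n19.pre = true  [true]
33. n19.ok = 15  [e.acc * 3 - 45]
34. n18.off = 14  [A.ok * 3 - 31]
35. n8.off = 23  [S.ok + 27]
36. n0.depth = -6  [C.off - 29]
37. n0.ok = -2  [A.ok - 24]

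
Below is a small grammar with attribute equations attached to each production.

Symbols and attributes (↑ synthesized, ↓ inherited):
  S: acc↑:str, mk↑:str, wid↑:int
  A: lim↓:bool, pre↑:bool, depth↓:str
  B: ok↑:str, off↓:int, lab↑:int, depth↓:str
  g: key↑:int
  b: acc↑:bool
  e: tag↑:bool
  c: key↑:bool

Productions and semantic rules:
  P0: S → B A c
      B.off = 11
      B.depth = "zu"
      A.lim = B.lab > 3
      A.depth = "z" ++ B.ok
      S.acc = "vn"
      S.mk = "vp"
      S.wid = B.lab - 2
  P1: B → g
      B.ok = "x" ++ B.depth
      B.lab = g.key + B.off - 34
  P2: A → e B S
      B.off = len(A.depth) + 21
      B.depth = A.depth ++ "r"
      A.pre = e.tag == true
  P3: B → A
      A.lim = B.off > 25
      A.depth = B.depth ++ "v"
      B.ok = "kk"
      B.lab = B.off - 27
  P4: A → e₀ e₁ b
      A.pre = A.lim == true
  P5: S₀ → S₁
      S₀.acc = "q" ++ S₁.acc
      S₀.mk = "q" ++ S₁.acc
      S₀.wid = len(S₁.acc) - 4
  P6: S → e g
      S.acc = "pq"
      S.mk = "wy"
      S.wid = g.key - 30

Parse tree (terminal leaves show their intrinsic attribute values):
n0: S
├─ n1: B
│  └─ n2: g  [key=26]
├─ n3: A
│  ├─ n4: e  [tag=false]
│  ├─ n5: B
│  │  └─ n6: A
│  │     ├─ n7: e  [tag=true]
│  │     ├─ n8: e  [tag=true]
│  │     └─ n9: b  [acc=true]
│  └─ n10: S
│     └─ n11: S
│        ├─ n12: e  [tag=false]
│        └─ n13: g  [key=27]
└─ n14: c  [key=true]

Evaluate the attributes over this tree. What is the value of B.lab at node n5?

1. n1.off = 11  [11]
2. n1.depth = "zu"  ["zu"]
3. n2.key = 26  [terminal]
4. n1.ok = "xzu"  ["x" ++ B.depth]
5. n1.lab = 3  [g.key + B.off - 34]
6. n3.lim = false  [B.lab > 3]
7. n3.depth = "zxzu"  ["z" ++ B.ok]
8. n4.tag = false  [terminal]
9. n5.off = 25  [len(A.depth) + 21]
10. n5.depth = "zxzur"  [A.depth ++ "r"]
11. n6.lim = false  [B.off > 25]
12. n6.depth = "zxzurv"  [B.depth ++ "v"]
13. n7.tag = true  [terminal]
14. n8.tag = true  [terminal]
15. n9.acc = true  [terminal]
16. n6.pre = false  [A.lim == true]
17. n5.ok = "kk"  ["kk"]
18. n5.lab = -2  [B.off - 27]
19. n12.tag = false  [terminal]
20. n13.key = 27  [terminal]
21. n11.acc = "pq"  ["pq"]
22. n11.mk = "wy"  ["wy"]
23. n11.wid = -3  [g.key - 30]
24. n10.acc = "qpq"  ["q" ++ S₁.acc]
25. n10.mk = "qpq"  ["q" ++ S₁.acc]
26. n10.wid = -2  [len(S₁.acc) - 4]
27. n3.pre = false  [e.tag == true]
28. n14.key = true  [terminal]
29. n0.acc = "vn"  ["vn"]
30. n0.mk = "vp"  ["vp"]
31. n0.wid = 1  [B.lab - 2]

-2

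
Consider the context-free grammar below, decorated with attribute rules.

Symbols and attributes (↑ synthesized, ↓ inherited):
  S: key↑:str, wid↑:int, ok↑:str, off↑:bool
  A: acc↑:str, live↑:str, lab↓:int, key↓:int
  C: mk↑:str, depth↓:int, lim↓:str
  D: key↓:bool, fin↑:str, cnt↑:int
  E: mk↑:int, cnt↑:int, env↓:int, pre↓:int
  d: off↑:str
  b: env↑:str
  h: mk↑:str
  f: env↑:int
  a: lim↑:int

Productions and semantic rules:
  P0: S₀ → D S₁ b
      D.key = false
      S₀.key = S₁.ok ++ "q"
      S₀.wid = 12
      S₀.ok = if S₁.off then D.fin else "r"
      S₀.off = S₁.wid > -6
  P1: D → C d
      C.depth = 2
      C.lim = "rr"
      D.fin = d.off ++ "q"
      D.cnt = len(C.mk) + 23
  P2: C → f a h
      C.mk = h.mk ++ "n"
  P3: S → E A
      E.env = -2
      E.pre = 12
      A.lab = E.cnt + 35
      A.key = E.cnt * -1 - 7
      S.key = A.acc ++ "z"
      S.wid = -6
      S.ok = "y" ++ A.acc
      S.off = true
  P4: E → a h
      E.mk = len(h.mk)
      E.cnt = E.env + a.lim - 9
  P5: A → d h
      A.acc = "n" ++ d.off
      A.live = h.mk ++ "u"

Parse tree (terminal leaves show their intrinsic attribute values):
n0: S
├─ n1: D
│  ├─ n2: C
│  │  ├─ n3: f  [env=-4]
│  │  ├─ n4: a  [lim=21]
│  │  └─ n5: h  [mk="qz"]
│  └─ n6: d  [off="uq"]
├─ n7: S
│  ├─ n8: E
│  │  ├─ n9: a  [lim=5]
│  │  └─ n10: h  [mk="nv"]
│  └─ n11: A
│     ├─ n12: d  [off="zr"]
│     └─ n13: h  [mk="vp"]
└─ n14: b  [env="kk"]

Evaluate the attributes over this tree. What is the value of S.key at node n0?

"ynzrq"

1. n1.key = false  [false]
2. n2.depth = 2  [2]
3. n2.lim = "rr"  ["rr"]
4. n3.env = -4  [terminal]
5. n4.lim = 21  [terminal]
6. n5.mk = "qz"  [terminal]
7. n2.mk = "qzn"  [h.mk ++ "n"]
8. n6.off = "uq"  [terminal]
9. n1.fin = "uqq"  [d.off ++ "q"]
10. n1.cnt = 26  [len(C.mk) + 23]
11. n8.env = -2  [-2]
12. n8.pre = 12  [12]
13. n9.lim = 5  [terminal]
14. n10.mk = "nv"  [terminal]
15. n8.mk = 2  [len(h.mk)]
16. n8.cnt = -6  [E.env + a.lim - 9]
17. n11.lab = 29  [E.cnt + 35]
18. n11.key = -1  [E.cnt * -1 - 7]
19. n12.off = "zr"  [terminal]
20. n13.mk = "vp"  [terminal]
21. n11.acc = "nzr"  ["n" ++ d.off]
22. n11.live = "vpu"  [h.mk ++ "u"]
23. n7.key = "nzrz"  [A.acc ++ "z"]
24. n7.wid = -6  [-6]
25. n7.ok = "ynzr"  ["y" ++ A.acc]
26. n7.off = true  [true]
27. n14.env = "kk"  [terminal]
28. n0.key = "ynzrq"  [S₁.ok ++ "q"]
29. n0.wid = 12  [12]
30. n0.ok = "uqq"  [if S₁.off then D.fin else "r"]
31. n0.off = false  [S₁.wid > -6]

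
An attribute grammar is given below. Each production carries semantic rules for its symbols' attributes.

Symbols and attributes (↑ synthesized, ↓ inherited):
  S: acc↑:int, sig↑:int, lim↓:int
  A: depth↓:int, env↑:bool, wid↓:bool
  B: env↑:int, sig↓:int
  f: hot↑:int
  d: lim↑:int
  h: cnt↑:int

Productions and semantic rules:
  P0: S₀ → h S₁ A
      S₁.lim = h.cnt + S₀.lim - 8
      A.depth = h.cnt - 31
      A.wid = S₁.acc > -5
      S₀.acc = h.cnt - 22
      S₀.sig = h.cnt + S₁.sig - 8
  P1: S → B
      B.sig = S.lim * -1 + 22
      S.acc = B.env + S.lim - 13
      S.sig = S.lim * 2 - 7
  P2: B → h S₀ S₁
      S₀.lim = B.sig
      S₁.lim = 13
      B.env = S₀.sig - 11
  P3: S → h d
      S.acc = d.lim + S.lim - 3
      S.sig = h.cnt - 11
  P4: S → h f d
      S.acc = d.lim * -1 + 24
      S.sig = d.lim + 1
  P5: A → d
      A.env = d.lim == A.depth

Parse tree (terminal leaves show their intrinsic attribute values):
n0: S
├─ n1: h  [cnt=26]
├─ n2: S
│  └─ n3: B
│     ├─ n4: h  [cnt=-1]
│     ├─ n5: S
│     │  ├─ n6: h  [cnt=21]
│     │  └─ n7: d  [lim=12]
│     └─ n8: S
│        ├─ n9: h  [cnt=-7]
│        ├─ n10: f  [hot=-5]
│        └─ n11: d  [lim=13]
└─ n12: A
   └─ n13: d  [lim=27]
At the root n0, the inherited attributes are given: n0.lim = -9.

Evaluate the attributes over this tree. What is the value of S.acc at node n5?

1. n0.lim = -9  [given at root]
2. n1.cnt = 26  [terminal]
3. n2.lim = 9  [h.cnt + S₀.lim - 8]
4. n3.sig = 13  [S.lim * -1 + 22]
5. n4.cnt = -1  [terminal]
6. n5.lim = 13  [B.sig]
7. n6.cnt = 21  [terminal]
8. n7.lim = 12  [terminal]
9. n5.acc = 22  [d.lim + S.lim - 3]
10. n5.sig = 10  [h.cnt - 11]
11. n8.lim = 13  [13]
12. n9.cnt = -7  [terminal]
13. n10.hot = -5  [terminal]
14. n11.lim = 13  [terminal]
15. n8.acc = 11  [d.lim * -1 + 24]
16. n8.sig = 14  [d.lim + 1]
17. n3.env = -1  [S₀.sig - 11]
18. n2.acc = -5  [B.env + S.lim - 13]
19. n2.sig = 11  [S.lim * 2 - 7]
20. n12.depth = -5  [h.cnt - 31]
21. n12.wid = false  [S₁.acc > -5]
22. n13.lim = 27  [terminal]
23. n12.env = false  [d.lim == A.depth]
24. n0.acc = 4  [h.cnt - 22]
25. n0.sig = 29  [h.cnt + S₁.sig - 8]

22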